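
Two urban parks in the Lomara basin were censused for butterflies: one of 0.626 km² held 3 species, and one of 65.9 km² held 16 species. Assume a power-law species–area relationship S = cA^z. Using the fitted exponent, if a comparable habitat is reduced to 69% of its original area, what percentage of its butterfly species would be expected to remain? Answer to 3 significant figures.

87.5%

z = ln(16/3) / ln(65.9/0.626) = 1.6740 / 4.6565 = 0.3595
S_new/S_old = (A_new/A_old)^z = 0.69^0.3595 = exp(0.3595 × -0.3711) = 0.8751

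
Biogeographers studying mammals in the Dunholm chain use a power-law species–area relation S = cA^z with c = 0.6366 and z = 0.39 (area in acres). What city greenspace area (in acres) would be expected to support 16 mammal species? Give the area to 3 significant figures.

16 = 0.6366 × A^0.39  ⇒  A^0.39 = 16/0.6366 = 25.13
ln A = ln(25.13) / 0.39 = 3.2242 / 0.39 = 8.2672
A = e^8.2672 ≈ 3894 acres

3890 acres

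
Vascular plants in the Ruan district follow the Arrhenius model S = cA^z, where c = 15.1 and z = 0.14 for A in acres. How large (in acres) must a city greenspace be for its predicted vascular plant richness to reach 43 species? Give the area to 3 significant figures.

1760 acres

43 = 15.1 × A^0.14  ⇒  A^0.14 = 43/15.1 = 2.848
ln A = ln(2.848) / 0.14 = 1.0465 / 0.14 = 7.4750
A = e^7.4750 ≈ 1763 acres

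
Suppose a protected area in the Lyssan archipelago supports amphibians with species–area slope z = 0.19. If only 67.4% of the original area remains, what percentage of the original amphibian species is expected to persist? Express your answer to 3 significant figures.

92.8%

S_new/S_old = (A_new/A_old)^z = 0.674^0.19
= exp(0.19 × ln 0.674) = exp(0.19 × -0.3945) = exp(-0.0750) ≈ 0.9278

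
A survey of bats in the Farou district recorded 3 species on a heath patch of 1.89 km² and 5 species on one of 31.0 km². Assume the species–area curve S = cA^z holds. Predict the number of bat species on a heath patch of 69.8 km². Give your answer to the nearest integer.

z = ln(5/3) / ln(31/1.89) = 0.5108 / 2.7974 = 0.1826
c = 3 / 1.89^0.1826 = 3 / 1.123 = 2.671
S₃ = 2.671 × 69.8^0.1826 = 2.671 × 2.171 ≈ 5.799

6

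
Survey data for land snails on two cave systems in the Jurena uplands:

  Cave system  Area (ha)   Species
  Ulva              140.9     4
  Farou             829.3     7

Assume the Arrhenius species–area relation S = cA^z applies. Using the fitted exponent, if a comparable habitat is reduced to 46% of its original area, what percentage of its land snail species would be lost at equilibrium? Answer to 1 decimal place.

21.7%

z = ln(7/4) / ln(829.3/140.9) = 0.5596 / 1.7725 = 0.3157
S_new/S_old = (A_new/A_old)^z = 0.46^0.3157 = exp(0.3157 × -0.7765) = 0.7826
Fraction lost = 1 − 0.7826 = 0.2174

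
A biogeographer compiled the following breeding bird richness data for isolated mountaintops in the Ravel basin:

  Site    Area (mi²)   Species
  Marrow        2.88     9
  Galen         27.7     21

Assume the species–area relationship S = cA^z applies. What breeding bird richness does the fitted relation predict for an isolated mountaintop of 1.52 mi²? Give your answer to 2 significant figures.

z = ln(21/9) / ln(27.7/2.88) = 0.8473 / 2.2636 = 0.3743
c = 9 / 2.88^0.3743 = 9 / 1.486 = 6.057
S₃ = 6.057 × 1.52^0.3743 = 6.057 × 1.17 ≈ 7.085

7.1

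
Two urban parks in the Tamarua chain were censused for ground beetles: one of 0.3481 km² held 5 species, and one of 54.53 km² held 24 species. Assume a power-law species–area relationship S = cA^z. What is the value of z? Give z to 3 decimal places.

Taking logs: ln S = ln c + z ln A, so z = (ln S₂ − ln S₁)/(ln A₂ − ln A₁).
z = ln(24/5) / ln(54.53/0.3481) = ln(4.8) / ln(156.7) = 1.5686 / 5.0540 = 0.3104

0.310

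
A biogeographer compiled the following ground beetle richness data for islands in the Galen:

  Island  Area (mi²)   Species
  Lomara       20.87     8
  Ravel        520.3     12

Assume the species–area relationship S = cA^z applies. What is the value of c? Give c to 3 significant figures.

5.45

z = ln(S₂/S₁) / ln(A₂/A₁) = ln(12/8) / ln(520.3/20.87) = 0.4055 / 3.2161 = 0.1261
c = S₁ / A₁^z = 8 / 20.87^0.1261 = 8 / 1.467 = 5.454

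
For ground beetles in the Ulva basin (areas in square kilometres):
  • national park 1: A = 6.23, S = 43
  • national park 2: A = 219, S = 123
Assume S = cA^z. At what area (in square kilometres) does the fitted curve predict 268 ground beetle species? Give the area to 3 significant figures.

3060 square kilometres

z = ln(123/43) / ln(219/6.23) = 1.0510 / 3.5597 = 0.2952
c = 43 / 6.23^0.2952 = 43 / 1.716 = 25.06
A = (268/25.06)^(1/0.2952) ⇒ ln A = ln(10.7)/0.2952 = 8.0269
A = e^8.0269 ≈ 3062 square kilometres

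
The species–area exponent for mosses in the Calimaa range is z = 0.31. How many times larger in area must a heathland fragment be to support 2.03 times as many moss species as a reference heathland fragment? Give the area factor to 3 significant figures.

9.82

(A₂/A₁)^0.31 = 2.03, so A₂/A₁ = 2.03^(1/0.31) = 2.03^3.226
ln(A₂/A₁) = ln 2.03 / 0.31 = 0.7080 / 0.31 = 2.2840
A₂/A₁ = e^2.2840 ≈ 9.816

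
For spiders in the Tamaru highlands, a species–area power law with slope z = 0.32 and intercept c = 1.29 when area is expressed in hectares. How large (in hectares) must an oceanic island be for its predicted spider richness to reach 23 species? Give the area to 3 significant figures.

23 = 1.29 × A^0.32  ⇒  A^0.32 = 23/1.29 = 17.83
ln A = ln(17.83) / 0.32 = 2.8809 / 0.32 = 9.0027
A = e^9.0027 ≈ 8125 hectares

8120 hectares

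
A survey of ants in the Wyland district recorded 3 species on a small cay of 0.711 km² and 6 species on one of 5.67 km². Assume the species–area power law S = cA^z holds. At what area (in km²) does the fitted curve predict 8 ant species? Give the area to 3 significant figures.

13.4 km²

z = ln(6/3) / ln(5.67/0.711) = 0.6931 / 2.0763 = 0.3338
c = 3 / 0.711^0.3338 = 3 / 0.8924 = 3.362
A = (8/3.362)^(1/0.3338) ⇒ ln A = ln(2.38)/0.3338 = 2.5969
A = e^2.5969 ≈ 13.42 km²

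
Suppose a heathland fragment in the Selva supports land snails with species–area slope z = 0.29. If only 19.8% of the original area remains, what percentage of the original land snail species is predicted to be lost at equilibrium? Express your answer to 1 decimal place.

37.5%

S_new/S_old = (A_new/A_old)^z = 0.198^0.29
= exp(0.29 × ln 0.198) = exp(0.29 × -1.6195) = exp(-0.4697) ≈ 0.6252
Fraction lost = 1 − 0.6252 = 0.3748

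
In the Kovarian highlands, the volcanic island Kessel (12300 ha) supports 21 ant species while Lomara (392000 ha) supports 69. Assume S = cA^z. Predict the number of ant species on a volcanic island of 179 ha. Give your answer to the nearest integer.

5

z = ln(69/21) / ln(392000/12300) = 1.1896 / 3.4617 = 0.3436
c = 21 / 12300^0.3436 = 21 / 25.44 = 0.8255
S₃ = 0.8255 × 179^0.3436 = 0.8255 × 5.945 ≈ 4.908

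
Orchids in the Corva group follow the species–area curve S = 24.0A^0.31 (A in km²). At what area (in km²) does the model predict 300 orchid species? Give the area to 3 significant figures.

3450 km²

300 = 24 × A^0.31  ⇒  A^0.31 = 300/24 = 12.5
ln A = ln(12.5) / 0.31 = 2.5257 / 0.31 = 8.1475
A = e^8.1475 ≈ 3455 km²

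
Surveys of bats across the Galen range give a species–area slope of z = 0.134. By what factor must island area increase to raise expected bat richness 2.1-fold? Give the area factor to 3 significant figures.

(A₂/A₁)^0.134 = 2.1, so A₂/A₁ = 2.1^(1/0.134) = 2.1^7.463
ln(A₂/A₁) = ln 2.1 / 0.134 = 0.7419 / 0.134 = 5.5368
A₂/A₁ = e^5.5368 ≈ 253.9

254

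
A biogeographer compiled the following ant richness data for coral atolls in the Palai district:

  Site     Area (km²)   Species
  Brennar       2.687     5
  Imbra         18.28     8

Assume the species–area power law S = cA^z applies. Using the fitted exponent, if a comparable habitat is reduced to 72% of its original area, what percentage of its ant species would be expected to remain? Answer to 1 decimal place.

92.3%

z = ln(8/5) / ln(18.28/2.687) = 0.4700 / 1.9174 = 0.2451
S_new/S_old = (A_new/A_old)^z = 0.72^0.2451 = exp(0.2451 × -0.3285) = 0.9226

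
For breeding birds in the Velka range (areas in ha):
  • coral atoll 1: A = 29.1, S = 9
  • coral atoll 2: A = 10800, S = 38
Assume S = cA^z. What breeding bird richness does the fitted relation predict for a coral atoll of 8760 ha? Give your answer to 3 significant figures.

36.1

z = ln(38/9) / ln(10800/29.1) = 1.4404 / 5.9166 = 0.2434
c = 9 / 29.1^0.2434 = 9 / 2.272 = 3.962
S₃ = 3.962 × 8760^0.2434 = 3.962 × 9.116 ≈ 36.11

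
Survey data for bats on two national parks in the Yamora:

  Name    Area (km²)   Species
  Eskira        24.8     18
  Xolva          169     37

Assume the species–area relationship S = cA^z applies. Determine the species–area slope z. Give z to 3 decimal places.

0.375

Taking logs: ln S = ln c + z ln A, so z = (ln S₂ − ln S₁)/(ln A₂ − ln A₁).
z = ln(37/18) / ln(169/24.8) = ln(2.056) / ln(6.815) = 0.7205 / 1.9191 = 0.3755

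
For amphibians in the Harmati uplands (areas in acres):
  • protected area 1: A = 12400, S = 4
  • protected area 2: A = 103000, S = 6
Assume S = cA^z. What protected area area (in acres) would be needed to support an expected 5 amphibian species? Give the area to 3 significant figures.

z = ln(6/4) / ln(103000/12400) = 0.4055 / 2.1170 = 0.1915
c = 4 / 12400^0.1915 = 4 / 6.081 = 0.6578
A = (5/0.6578)^(1/0.1915) ⇒ ln A = ln(7.602)/0.1915 = 10.5905
A = e^10.5905 ≈ 39757 acres

39800 acres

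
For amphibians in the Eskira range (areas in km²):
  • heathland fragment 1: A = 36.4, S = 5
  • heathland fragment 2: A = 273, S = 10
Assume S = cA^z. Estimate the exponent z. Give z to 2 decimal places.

0.34

Taking logs: ln S = ln c + z ln A, so z = (ln S₂ − ln S₁)/(ln A₂ − ln A₁).
z = ln(10/5) / ln(273/36.4) = ln(2) / ln(7.5) = 0.6931 / 2.0149 = 0.3440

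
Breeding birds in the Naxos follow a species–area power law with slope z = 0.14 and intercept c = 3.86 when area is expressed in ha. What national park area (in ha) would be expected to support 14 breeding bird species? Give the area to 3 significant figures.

9920 ha

14 = 3.86 × A^0.14  ⇒  A^0.14 = 14/3.86 = 3.627
ln A = ln(3.627) / 0.14 = 1.2884 / 0.14 = 9.2028
A = e^9.2028 ≈ 9925 ha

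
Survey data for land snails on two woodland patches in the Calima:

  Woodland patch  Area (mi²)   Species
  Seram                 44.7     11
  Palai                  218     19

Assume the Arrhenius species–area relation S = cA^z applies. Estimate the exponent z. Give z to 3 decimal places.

0.345

Taking logs: ln S = ln c + z ln A, so z = (ln S₂ − ln S₁)/(ln A₂ − ln A₁).
z = ln(19/11) / ln(218/44.7) = ln(1.727) / ln(4.877) = 0.5465 / 1.5845 = 0.3449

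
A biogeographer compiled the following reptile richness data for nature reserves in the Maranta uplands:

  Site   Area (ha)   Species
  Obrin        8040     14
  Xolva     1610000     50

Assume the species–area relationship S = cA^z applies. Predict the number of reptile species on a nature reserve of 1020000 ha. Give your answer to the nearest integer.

z = ln(50/14) / ln(1610000/8040) = 1.2730 / 5.2996 = 0.2402
c = 14 / 8040^0.2402 = 14 / 8.671 = 1.615
S₃ = 1.615 × 1020000^0.2402 = 1.615 × 27.75 ≈ 44.81

45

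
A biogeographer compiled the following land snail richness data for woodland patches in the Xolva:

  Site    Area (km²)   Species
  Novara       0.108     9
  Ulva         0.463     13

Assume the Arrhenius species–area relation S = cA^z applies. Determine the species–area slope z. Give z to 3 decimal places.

Taking logs: ln S = ln c + z ln A, so z = (ln S₂ − ln S₁)/(ln A₂ − ln A₁).
z = ln(13/9) / ln(0.463/0.108) = ln(1.444) / ln(4.287) = 0.3677 / 1.4556 = 0.2526

0.253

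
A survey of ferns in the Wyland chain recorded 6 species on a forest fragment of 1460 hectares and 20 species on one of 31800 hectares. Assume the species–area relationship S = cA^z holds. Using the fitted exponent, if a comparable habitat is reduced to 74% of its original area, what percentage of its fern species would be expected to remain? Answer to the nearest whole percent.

89%

z = ln(20/6) / ln(31800/1460) = 1.2040 / 3.0810 = 0.3908
S_new/S_old = (A_new/A_old)^z = 0.74^0.3908 = exp(0.3908 × -0.3011) = 0.889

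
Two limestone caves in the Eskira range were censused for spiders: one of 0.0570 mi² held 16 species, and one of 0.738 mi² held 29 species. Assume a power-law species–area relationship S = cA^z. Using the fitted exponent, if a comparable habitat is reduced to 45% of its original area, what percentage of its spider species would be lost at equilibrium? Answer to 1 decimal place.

z = ln(29/16) / ln(0.738/0.057) = 0.5947 / 2.5609 = 0.2322
S_new/S_old = (A_new/A_old)^z = 0.45^0.2322 = exp(0.2322 × -0.7985) = 0.8307
Fraction lost = 1 − 0.8307 = 0.1693

16.9%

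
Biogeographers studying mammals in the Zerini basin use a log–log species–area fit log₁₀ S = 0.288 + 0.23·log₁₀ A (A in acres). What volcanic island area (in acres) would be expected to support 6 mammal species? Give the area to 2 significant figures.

140 acres

6 = 1.941 × A^0.23  ⇒  A^0.23 = 6/1.941 = 3.091
ln A = ln(3.091) / 0.23 = 1.1286 / 0.23 = 4.9070
A = e^4.9070 ≈ 135.2 acres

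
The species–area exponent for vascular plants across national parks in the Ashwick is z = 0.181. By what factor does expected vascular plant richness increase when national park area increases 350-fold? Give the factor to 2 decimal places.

S₂/S₁ = (A₂/A₁)^z = 350^0.181
ln(S₂/S₁) = 0.181 × ln 350 = 0.181 × 5.8579 = 1.0603
S₂/S₁ = e^1.0603 ≈ 2.887

2.89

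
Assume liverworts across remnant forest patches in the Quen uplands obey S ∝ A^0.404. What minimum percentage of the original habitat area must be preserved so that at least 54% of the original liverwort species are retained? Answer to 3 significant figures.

21.8%

Need (A_new/A_old)^0.404 = 0.54, so A_new/A_old = 0.54^(1/0.404) = 0.54^2.475
ln(A_new/A_old) = ln 0.54 / 0.404 = -0.6162 / 0.404 = -1.5252
A_new/A_old = e^-1.5252 ≈ 0.2176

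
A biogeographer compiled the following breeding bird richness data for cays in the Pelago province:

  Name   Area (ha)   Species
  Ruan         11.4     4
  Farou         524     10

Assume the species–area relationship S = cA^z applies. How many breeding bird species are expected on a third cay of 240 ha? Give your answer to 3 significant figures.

z = ln(10/4) / ln(524/11.4) = 0.9163 / 3.8279 = 0.2394
c = 4 / 11.4^0.2394 = 4 / 1.791 = 2.234
S₃ = 2.234 × 240^0.2394 = 2.234 × 3.713 ≈ 8.295

8.30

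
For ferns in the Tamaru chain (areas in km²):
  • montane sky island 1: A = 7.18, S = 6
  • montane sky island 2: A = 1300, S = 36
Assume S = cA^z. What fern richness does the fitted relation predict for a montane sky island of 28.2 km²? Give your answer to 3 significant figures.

z = ln(36/6) / ln(1300/7.18) = 1.7918 / 5.1988 = 0.3446
c = 6 / 7.18^0.3446 = 6 / 1.973 = 3.042
S₃ = 3.042 × 28.2^0.3446 = 3.042 × 3.161 ≈ 9.614

9.61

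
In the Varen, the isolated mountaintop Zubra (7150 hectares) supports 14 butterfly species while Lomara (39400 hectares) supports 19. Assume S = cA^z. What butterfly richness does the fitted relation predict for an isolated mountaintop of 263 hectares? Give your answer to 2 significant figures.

7.8

z = ln(19/14) / ln(39400/7150) = 0.3054 / 1.7067 = 0.1789
c = 14 / 7150^0.1789 = 14 / 4.894 = 2.861
S₃ = 2.861 × 263^0.1789 = 2.861 × 2.71 ≈ 7.753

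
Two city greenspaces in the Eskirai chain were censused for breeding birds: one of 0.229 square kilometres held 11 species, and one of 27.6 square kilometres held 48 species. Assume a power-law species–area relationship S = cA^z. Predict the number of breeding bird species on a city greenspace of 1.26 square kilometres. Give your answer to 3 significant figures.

18.6

z = ln(48/11) / ln(27.6/0.229) = 1.4733 / 4.7918 = 0.3075
c = 11 / 0.229^0.3075 = 11 / 0.6356 = 17.31
S₃ = 17.31 × 1.26^0.3075 = 17.31 × 1.074 ≈ 18.58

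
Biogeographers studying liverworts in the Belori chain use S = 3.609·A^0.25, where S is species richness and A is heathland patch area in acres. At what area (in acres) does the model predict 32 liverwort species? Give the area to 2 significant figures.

32 = 3.609 × A^0.25  ⇒  A^0.25 = 32/3.609 = 8.867
ln A = ln(8.867) / 0.25 = 2.1823 / 0.25 = 8.7292
A = e^8.7292 ≈ 6181 acres

6200 acres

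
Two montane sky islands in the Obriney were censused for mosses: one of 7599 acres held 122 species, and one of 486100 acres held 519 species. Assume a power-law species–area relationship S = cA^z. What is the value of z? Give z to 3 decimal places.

0.348

Taking logs: ln S = ln c + z ln A, so z = (ln S₂ − ln S₁)/(ln A₂ − ln A₁).
z = ln(519/122) / ln(486100/7599) = ln(4.254) / ln(63.97) = 1.4479 / 4.1584 = 0.3482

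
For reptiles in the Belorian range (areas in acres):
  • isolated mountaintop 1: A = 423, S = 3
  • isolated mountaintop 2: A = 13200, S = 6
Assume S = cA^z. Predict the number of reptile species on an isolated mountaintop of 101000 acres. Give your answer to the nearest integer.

9

z = ln(6/3) / ln(13200/423) = 0.6931 / 3.4406 = 0.2015
c = 3 / 423^0.2015 = 3 / 3.381 = 0.8872
S₃ = 0.8872 × 101000^0.2015 = 0.8872 × 10.19 ≈ 9.04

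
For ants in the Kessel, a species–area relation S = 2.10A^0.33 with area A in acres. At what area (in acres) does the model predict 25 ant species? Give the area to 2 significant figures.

1800 acres

25 = 2.1 × A^0.33  ⇒  A^0.33 = 25/2.1 = 11.9
ln A = ln(11.9) / 0.33 = 2.4769 / 0.33 = 7.5059
A = e^7.5059 ≈ 1819 acres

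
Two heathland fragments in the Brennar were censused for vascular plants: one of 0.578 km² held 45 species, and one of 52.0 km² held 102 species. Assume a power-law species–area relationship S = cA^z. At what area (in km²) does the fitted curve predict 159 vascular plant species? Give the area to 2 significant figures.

z = ln(102/45) / ln(52/0.578) = 0.8183 / 4.4994 = 0.1819
c = 45 / 0.578^0.1819 = 45 / 0.9051 = 49.72
A = (159/49.72)^(1/0.1819) ⇒ ln A = ln(3.198)/0.1819 = 6.3922
A = e^6.3922 ≈ 597.2 km²

600 km²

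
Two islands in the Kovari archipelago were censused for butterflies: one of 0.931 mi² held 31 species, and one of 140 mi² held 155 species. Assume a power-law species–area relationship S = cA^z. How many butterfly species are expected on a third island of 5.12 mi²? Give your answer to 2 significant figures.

z = ln(155/31) / ln(140/0.931) = 1.6094 / 5.0131 = 0.3210
c = 31 / 0.931^0.3210 = 31 / 0.9773 = 31.72
S₃ = 31.72 × 5.12^0.3210 = 31.72 × 1.689 ≈ 53.58

54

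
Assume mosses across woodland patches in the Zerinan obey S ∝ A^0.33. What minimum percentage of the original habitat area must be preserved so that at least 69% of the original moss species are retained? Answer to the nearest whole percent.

Need (A_new/A_old)^0.33 = 0.69, so A_new/A_old = 0.69^(1/0.33) = 0.69^3.03
ln(A_new/A_old) = ln 0.69 / 0.33 = -0.3711 / 0.33 = -1.1244
A_new/A_old = e^-1.1244 ≈ 0.3248

32%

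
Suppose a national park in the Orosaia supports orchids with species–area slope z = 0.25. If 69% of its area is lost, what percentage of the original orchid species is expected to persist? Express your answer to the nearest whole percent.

S_new/S_old = (A_new/A_old)^z = 0.31^0.25
= exp(0.25 × ln 0.31) = exp(0.25 × -1.1712) = exp(-0.2928) ≈ 0.7462

75%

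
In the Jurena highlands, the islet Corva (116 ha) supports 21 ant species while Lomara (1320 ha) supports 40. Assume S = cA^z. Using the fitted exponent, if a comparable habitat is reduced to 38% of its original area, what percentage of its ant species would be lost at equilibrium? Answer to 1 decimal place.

22.6%

z = ln(40/21) / ln(1320/116) = 0.6444 / 2.4318 = 0.2650
S_new/S_old = (A_new/A_old)^z = 0.38^0.2650 = exp(0.2650 × -0.9676) = 0.7738
Fraction lost = 1 − 0.7738 = 0.2262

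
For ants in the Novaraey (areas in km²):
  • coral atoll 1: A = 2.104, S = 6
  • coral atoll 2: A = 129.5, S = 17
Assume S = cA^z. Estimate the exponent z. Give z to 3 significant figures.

Taking logs: ln S = ln c + z ln A, so z = (ln S₂ − ln S₁)/(ln A₂ − ln A₁).
z = ln(17/6) / ln(129.5/2.104) = ln(2.833) / ln(61.55) = 1.0415 / 4.1198 = 0.2528

0.253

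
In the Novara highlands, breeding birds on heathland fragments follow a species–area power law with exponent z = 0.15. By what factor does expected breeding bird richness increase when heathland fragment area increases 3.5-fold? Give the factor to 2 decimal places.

1.21

S₂/S₁ = (A₂/A₁)^z = 3.5^0.15
ln(S₂/S₁) = 0.15 × ln 3.5 = 0.15 × 1.2528 = 0.1879
S₂/S₁ = e^0.1879 ≈ 1.207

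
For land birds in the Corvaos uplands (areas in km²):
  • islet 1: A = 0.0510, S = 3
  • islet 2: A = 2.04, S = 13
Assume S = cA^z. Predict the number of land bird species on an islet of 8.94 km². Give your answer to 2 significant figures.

z = ln(13/3) / ln(2.04/0.051) = 1.4663 / 3.6889 = 0.3975
c = 3 / 0.051^0.3975 = 3 / 0.3064 = 9.792
S₃ = 9.792 × 8.94^0.3975 = 9.792 × 2.389 ≈ 23.39

23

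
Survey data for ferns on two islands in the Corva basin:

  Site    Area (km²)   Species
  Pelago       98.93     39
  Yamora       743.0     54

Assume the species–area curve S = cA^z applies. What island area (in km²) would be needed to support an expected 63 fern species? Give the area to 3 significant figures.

1930 km²

z = ln(54/39) / ln(743/98.93) = 0.3254 / 2.0163 = 0.1614
c = 39 / 98.93^0.1614 = 39 / 2.099 = 18.58
A = (63/18.58)^(1/0.1614) ⇒ ln A = ln(3.391)/0.1614 = 7.5658
A = e^7.5658 ≈ 1931 km²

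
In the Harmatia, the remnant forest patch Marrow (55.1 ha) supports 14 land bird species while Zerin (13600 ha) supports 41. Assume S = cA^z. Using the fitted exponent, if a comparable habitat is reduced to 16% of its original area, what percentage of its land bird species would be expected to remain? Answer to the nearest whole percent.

z = ln(41/14) / ln(13600/55.1) = 1.0745 / 5.5087 = 0.1951
S_new/S_old = (A_new/A_old)^z = 0.16^0.1951 = exp(0.1951 × -1.8326) = 0.6995

70%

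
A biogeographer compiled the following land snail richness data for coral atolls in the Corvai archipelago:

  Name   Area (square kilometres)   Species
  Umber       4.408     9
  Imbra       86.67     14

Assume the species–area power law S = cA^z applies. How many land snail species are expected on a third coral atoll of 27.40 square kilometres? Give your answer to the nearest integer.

12

z = ln(14/9) / ln(86.67/4.408) = 0.4418 / 2.9787 = 0.1483
c = 9 / 4.408^0.1483 = 9 / 1.246 = 7.222
S₃ = 7.222 × 27.4^0.1483 = 7.222 × 1.634 ≈ 11.8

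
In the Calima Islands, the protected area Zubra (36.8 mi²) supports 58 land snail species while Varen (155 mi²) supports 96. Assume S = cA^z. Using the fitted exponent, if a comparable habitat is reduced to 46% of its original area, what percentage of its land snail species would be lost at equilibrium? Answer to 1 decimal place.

23.8%

z = ln(96/58) / ln(155/36.8) = 0.5039 / 1.4379 = 0.3504
S_new/S_old = (A_new/A_old)^z = 0.46^0.3504 = exp(0.3504 × -0.7765) = 0.7618
Fraction lost = 1 − 0.7618 = 0.2382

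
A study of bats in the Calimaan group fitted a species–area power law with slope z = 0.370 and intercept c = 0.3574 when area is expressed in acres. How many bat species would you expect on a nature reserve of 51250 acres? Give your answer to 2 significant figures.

S = 0.3574 × 51250^0.37 = 0.3574 × 55.28 ≈ 19.76

20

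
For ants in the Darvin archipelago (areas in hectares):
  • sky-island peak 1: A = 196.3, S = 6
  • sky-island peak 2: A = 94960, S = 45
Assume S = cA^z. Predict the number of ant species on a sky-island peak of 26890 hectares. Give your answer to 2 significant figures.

z = ln(45/6) / ln(94960/196.3) = 2.0149 / 6.1816 = 0.3260
c = 6 / 196.3^0.3260 = 6 / 5.59 = 1.073
S₃ = 1.073 × 26890^0.3260 = 1.073 × 27.79 ≈ 29.83

30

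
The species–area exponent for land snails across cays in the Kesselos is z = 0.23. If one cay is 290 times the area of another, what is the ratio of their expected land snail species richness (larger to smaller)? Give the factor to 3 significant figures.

S₂/S₁ = (A₂/A₁)^z = 290^0.23
ln(S₂/S₁) = 0.23 × ln 290 = 0.23 × 5.6699 = 1.3041
S₂/S₁ = e^1.3041 ≈ 3.684

3.68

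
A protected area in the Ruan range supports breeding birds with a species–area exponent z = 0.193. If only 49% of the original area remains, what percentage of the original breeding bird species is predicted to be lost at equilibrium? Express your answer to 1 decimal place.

S_new/S_old = (A_new/A_old)^z = 0.49^0.193
= exp(0.193 × ln 0.49) = exp(0.193 × -0.7133) = exp(-0.1377) ≈ 0.8714
Fraction lost = 1 − 0.8714 = 0.1286

12.9%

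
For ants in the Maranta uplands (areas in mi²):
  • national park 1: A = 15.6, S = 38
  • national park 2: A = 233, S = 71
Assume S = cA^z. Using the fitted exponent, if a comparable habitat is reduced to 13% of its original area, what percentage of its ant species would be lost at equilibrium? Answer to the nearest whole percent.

z = ln(71/38) / ln(233/15.6) = 0.6251 / 2.7038 = 0.2312
S_new/S_old = (A_new/A_old)^z = 0.13^0.2312 = exp(0.2312 × -2.0402) = 0.6239
Fraction lost = 1 − 0.6239 = 0.3761

38%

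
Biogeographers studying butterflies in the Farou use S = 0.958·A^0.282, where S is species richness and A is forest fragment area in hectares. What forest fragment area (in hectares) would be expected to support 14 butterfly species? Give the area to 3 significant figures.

14 = 0.958 × A^0.282  ⇒  A^0.282 = 14/0.958 = 14.61
ln A = ln(14.61) / 0.282 = 2.6820 / 0.282 = 9.5105
A = e^9.5105 ≈ 13501 hectares

13500 hectares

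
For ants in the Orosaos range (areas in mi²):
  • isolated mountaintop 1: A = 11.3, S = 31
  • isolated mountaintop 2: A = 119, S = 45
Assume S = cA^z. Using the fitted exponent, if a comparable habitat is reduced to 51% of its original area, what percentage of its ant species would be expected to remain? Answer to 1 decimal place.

89.9%

z = ln(45/31) / ln(119/11.3) = 0.3727 / 2.3543 = 0.1583
S_new/S_old = (A_new/A_old)^z = 0.51^0.1583 = exp(0.1583 × -0.6733) = 0.8989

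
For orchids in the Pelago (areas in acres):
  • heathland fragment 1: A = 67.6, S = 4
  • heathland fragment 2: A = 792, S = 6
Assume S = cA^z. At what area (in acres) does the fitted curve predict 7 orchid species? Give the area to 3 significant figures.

2020 acres

z = ln(6/4) / ln(792/67.6) = 0.4055 / 2.4610 = 0.1648
c = 4 / 67.6^0.1648 = 4 / 2.002 = 1.998
A = (7/1.998)^(1/0.1648) ⇒ ln A = ln(3.504)/0.1648 = 7.6102
A = e^7.6102 ≈ 2019 acres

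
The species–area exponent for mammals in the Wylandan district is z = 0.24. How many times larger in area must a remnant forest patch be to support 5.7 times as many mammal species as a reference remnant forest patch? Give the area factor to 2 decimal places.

(A₂/A₁)^0.24 = 5.7, so A₂/A₁ = 5.7^(1/0.24) = 5.7^4.167
ln(A₂/A₁) = ln 5.7 / 0.24 = 1.7405 / 0.24 = 7.2519
A₂/A₁ = e^7.2519 ≈ 1411

1410.84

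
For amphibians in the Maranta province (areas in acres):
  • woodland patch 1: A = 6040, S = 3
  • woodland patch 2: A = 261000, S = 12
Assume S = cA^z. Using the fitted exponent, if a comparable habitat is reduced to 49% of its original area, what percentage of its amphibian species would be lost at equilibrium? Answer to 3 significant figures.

z = ln(12/3) / ln(261000/6040) = 1.3863 / 3.7661 = 0.3681
S_new/S_old = (A_new/A_old)^z = 0.49^0.3681 = exp(0.3681 × -0.7133) = 0.7691
Fraction lost = 1 − 0.7691 = 0.2309

23.1%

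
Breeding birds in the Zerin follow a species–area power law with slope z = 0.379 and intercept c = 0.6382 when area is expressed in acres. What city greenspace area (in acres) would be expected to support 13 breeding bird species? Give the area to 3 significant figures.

13 = 0.6382 × A^0.379  ⇒  A^0.379 = 13/0.6382 = 20.37
ln A = ln(20.37) / 0.379 = 3.0141 / 0.379 = 7.9526
A = e^7.9526 ≈ 2843 acres

2840 acres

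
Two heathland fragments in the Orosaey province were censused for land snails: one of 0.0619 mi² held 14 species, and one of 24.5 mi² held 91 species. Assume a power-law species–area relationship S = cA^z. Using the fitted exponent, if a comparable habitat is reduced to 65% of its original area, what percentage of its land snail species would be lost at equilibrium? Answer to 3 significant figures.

z = ln(91/14) / ln(24.5/0.0619) = 1.8718 / 5.9809 = 0.3130
S_new/S_old = (A_new/A_old)^z = 0.65^0.3130 = exp(0.3130 × -0.4308) = 0.8739
Fraction lost = 1 − 0.8739 = 0.1261

12.6%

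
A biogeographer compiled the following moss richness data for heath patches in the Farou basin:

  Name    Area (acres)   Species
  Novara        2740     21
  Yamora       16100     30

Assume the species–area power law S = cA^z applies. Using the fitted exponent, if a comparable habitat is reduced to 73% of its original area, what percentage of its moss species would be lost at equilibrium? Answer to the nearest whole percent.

6%

z = ln(30/21) / ln(16100/2740) = 0.3567 / 1.7709 = 0.2014
S_new/S_old = (A_new/A_old)^z = 0.73^0.2014 = exp(0.2014 × -0.3147) = 0.9386
Fraction lost = 1 − 0.9386 = 0.06142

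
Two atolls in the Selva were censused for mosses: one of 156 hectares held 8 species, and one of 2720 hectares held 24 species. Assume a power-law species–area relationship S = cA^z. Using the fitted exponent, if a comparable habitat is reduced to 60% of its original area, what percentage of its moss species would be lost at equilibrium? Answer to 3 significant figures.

z = ln(24/8) / ln(2720/156) = 1.0986 / 2.8585 = 0.3843
S_new/S_old = (A_new/A_old)^z = 0.6^0.3843 = exp(0.3843 × -0.5108) = 0.8217
Fraction lost = 1 − 0.8217 = 0.1783

17.8%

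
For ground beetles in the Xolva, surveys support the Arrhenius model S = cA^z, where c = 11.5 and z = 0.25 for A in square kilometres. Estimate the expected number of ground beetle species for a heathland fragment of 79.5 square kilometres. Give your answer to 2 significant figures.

34

S = 11.5 × 79.5^0.25 = 11.5 × 2.986 ≈ 34.34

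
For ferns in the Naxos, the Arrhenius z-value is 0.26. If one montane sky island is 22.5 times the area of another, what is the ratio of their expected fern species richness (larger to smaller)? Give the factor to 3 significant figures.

2.25

S₂/S₁ = (A₂/A₁)^z = 22.5^0.26
ln(S₂/S₁) = 0.26 × ln 22.5 = 0.26 × 3.1135 = 0.8095
S₂/S₁ = e^0.8095 ≈ 2.247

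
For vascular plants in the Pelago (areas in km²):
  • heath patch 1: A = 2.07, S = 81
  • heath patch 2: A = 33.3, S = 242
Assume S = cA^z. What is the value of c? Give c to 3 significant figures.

z = ln(S₂/S₁) / ln(A₂/A₁) = ln(242/81) / ln(33.3/2.07) = 1.0945 / 2.7780 = 0.3940
c = S₁ / A₁^z = 81 / 2.07^0.3940 = 81 / 1.332 = 60.81

60.8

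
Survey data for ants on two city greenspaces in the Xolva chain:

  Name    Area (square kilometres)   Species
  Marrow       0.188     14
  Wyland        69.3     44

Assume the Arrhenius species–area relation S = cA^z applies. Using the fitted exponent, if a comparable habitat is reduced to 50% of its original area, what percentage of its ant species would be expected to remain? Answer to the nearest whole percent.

87%

z = ln(44/14) / ln(69.3/0.188) = 1.1451 / 5.9098 = 0.1938
S_new/S_old = (A_new/A_old)^z = 0.5^0.1938 = exp(0.1938 × -0.6931) = 0.8743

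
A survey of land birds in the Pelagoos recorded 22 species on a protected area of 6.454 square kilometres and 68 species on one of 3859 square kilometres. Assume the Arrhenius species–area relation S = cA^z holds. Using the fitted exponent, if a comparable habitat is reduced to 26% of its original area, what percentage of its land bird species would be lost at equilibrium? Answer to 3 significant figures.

z = ln(68/22) / ln(3859/6.454) = 1.1285 / 6.3935 = 0.1765
S_new/S_old = (A_new/A_old)^z = 0.26^0.1765 = exp(0.1765 × -1.3471) = 0.7884
Fraction lost = 1 − 0.7884 = 0.2116

21.2%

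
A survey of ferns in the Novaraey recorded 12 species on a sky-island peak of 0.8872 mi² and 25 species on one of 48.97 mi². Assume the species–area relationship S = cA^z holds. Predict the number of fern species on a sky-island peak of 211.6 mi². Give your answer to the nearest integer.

z = ln(25/12) / ln(48.97/0.8872) = 0.7340 / 4.0109 = 0.1830
c = 12 / 0.8872^0.1830 = 12 / 0.9783 = 12.27
S₃ = 12.27 × 211.6^0.1830 = 12.27 × 2.664 ≈ 32.68

33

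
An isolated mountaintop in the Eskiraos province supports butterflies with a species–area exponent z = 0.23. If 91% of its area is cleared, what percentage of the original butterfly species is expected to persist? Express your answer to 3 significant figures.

57.5%

S_new/S_old = (A_new/A_old)^z = 0.09^0.23
= exp(0.23 × ln 0.09) = exp(0.23 × -2.4079) = exp(-0.5538) ≈ 0.5747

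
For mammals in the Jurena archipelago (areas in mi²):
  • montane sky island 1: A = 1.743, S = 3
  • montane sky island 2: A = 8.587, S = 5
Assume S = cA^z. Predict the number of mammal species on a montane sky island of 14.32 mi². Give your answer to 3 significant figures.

z = ln(5/3) / ln(8.587/1.743) = 0.5108 / 1.5946 = 0.3203
c = 3 / 1.743^0.3203 = 3 / 1.195 = 2.511
S₃ = 2.511 × 14.32^0.3203 = 2.511 × 2.346 ≈ 5.89

5.89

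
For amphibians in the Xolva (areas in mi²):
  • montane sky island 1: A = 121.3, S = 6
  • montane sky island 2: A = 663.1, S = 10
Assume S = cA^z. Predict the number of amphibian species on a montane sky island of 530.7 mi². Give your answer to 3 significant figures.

9.35

z = ln(10/6) / ln(663.1/121.3) = 0.5108 / 1.6987 = 0.3007
c = 6 / 121.3^0.3007 = 6 / 4.233 = 1.417
S₃ = 1.417 × 530.7^0.3007 = 1.417 × 6.598 ≈ 9.352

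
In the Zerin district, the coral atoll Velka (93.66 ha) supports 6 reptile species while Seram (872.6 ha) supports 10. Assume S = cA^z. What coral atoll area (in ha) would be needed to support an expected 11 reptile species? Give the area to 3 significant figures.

z = ln(10/6) / ln(872.6/93.66) = 0.5108 / 2.2318 = 0.2289
c = 6 / 93.66^0.2289 = 6 / 2.827 = 2.123
A = (11/2.123)^(1/0.2289) ⇒ ln A = ln(5.182)/0.2289 = 7.1879
A = e^7.1879 ≈ 1323 ha

1320 ha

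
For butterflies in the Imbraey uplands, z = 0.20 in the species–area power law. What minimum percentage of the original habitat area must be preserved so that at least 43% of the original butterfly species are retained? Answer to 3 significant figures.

1.47%

Need (A_new/A_old)^0.2 = 0.43, so A_new/A_old = 0.43^(1/0.2) = 0.43^5
ln(A_new/A_old) = ln 0.43 / 0.2 = -0.8440 / 0.2 = -4.2199
A_new/A_old = e^-4.2199 ≈ 0.0147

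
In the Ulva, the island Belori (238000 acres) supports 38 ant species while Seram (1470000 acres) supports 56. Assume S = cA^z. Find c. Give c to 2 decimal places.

z = ln(S₂/S₁) / ln(A₂/A₁) = ln(56/38) / ln(1470000/238000) = 0.3878 / 1.8207 = 0.2130
c = S₁ / A₁^z = 38 / 238000^0.2130 = 38 / 13.97 = 2.721

2.72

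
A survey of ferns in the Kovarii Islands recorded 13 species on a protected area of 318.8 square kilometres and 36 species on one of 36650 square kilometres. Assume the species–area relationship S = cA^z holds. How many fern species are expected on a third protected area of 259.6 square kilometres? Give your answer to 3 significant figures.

12.4

z = ln(36/13) / ln(36650/318.8) = 1.0186 / 4.7446 = 0.2147
c = 13 / 318.8^0.2147 = 13 / 3.447 = 3.771
S₃ = 3.771 × 259.6^0.2147 = 3.771 × 3.298 ≈ 12.44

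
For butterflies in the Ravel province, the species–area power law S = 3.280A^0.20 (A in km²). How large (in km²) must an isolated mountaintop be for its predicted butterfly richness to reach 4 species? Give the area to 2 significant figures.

2.7 km²

4 = 3.28 × A^0.2  ⇒  A^0.2 = 4/3.28 = 1.22
ln A = ln(1.22) / 0.2 = 0.1985 / 0.2 = 0.9923
A = e^0.9923 ≈ 2.697 km²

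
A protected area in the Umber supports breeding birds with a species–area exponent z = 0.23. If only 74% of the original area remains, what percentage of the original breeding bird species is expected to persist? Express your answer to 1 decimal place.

S_new/S_old = (A_new/A_old)^z = 0.74^0.23
= exp(0.23 × ln 0.74) = exp(0.23 × -0.3011) = exp(-0.0693) ≈ 0.9331

93.3%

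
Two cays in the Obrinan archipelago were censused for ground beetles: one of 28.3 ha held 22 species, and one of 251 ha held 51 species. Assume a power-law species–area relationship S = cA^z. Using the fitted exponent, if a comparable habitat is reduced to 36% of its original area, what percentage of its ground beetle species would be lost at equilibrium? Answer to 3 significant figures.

z = ln(51/22) / ln(251/28.3) = 0.8408 / 2.1826 = 0.3852
S_new/S_old = (A_new/A_old)^z = 0.36^0.3852 = exp(0.3852 × -1.0217) = 0.6746
Fraction lost = 1 − 0.6746 = 0.3254

32.5%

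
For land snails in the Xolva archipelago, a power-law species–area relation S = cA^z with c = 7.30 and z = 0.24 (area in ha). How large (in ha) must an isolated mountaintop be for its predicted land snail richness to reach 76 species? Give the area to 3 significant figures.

76 = 7.3 × A^0.24  ⇒  A^0.24 = 76/7.3 = 10.41
ln A = ln(10.41) / 0.24 = 2.3429 / 0.24 = 9.7619
A = e^9.7619 ≈ 17360 ha

17400 ha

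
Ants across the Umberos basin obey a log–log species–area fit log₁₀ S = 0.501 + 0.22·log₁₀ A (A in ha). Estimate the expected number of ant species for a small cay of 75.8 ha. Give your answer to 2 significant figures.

8.2

S = 3.17 × 75.8^0.22
ln S = ln 3.17 + 0.22 × ln 75.8 = 1.1536 + 0.22 × 4.3281 = 2.1058
S = e^2.1058 ≈ 8.213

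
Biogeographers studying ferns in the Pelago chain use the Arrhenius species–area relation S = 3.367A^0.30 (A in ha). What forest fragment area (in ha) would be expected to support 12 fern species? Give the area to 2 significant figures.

12 = 3.367 × A^0.3  ⇒  A^0.3 = 12/3.367 = 3.564
ln A = ln(3.564) / 0.3 = 1.2709 / 0.3 = 4.2363
A = e^4.2363 ≈ 69.15 ha

69 ha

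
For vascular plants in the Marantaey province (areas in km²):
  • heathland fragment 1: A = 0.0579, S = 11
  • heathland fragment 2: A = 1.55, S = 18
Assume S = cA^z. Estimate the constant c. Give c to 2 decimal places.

z = ln(S₂/S₁) / ln(A₂/A₁) = ln(18/11) / ln(1.55/0.0579) = 0.4925 / 3.2873 = 0.1498
c = S₁ / A₁^z = 11 / 0.0579^0.1498 = 11 / 0.6526 = 16.86

16.86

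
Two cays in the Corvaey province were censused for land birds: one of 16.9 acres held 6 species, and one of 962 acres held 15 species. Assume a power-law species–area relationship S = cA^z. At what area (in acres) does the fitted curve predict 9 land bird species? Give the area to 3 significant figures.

z = ln(15/6) / ln(962/16.9) = 0.9163 / 4.0417 = 0.2267
c = 6 / 16.9^0.2267 = 6 / 1.898 = 3.161
A = (9/3.161)^(1/0.2267) ⇒ ln A = ln(2.848)/0.2267 = 4.6158
A = e^4.6158 ≈ 101.1 acres

101 acres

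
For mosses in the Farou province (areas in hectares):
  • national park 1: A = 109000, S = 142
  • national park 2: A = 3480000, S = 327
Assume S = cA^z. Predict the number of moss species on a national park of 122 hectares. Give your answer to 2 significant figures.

28

z = ln(327/142) / ln(3480000/109000) = 0.8341 / 3.4634 = 0.2408
c = 142 / 109000^0.2408 = 142 / 16.34 = 8.691
S₃ = 8.691 × 122^0.2408 = 8.691 × 3.18 ≈ 27.64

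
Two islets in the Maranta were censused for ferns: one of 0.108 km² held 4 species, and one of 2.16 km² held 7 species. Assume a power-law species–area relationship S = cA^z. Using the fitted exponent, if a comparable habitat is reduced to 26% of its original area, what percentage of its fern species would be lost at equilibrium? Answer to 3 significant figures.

z = ln(7/4) / ln(2.16/0.108) = 0.5596 / 2.9957 = 0.1868
S_new/S_old = (A_new/A_old)^z = 0.26^0.1868 = exp(0.1868 × -1.3471) = 0.7775
Fraction lost = 1 − 0.7775 = 0.2225

22.2%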